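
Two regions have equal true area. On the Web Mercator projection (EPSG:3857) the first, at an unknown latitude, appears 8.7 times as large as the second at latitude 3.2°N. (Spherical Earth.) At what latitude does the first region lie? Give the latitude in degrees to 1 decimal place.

Mercator areal scale is sec²φ, so apparent-area ratio = sec²φ₁ / sec²φ₂ = cos²φ₂ / cos²φ₁.
cos²φ₂ / cos²φ₁ = 8.7  ⇒  cos φ₁ = cos 3.2° / √8.7 = 0.9984/2.950 = 0.3385.
φ₁ = arccos(0.3385) ≈ 70.2°.

70.2°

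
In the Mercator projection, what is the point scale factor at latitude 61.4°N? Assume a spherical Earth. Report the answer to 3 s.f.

Mercator is conformal, so the point scale is isotropic: h = k = sec φ = 1/cos φ.
k = 1/cos 61.4° = 1/0.4787 = 2.089.

2.09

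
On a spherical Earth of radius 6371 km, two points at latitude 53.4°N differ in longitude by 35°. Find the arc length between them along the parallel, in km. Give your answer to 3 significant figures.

2320 km

Arc length along a parallel = R cos φ · Δλ (with Δλ in radians).
= 6371 × cos 53.4° × (35° × π/180) = 6371 × 0.5962 × 0.6109 ≈ 2320 km.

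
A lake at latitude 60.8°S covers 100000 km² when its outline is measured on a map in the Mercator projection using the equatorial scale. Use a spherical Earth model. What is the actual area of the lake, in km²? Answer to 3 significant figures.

The Mercator projection is conformal; its linear scale factor is the same in every direction and equals sec φ = 1/cos φ.
Areal scale = k² = sec²φ = 1/cos²(60.8°) = 1/0.4879² = 4.202.
True area = apparent / (areal scale) = 100000 / 4.202 ≈ 23800 km².

23800 km²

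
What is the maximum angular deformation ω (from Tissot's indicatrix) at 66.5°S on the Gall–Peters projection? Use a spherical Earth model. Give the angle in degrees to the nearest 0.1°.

The Gall–Peters projection is cylindrical equal-area with φ₀ = 45°. Cylindrical equal-area (φ₀ = 45°): h = cos φ / cos 45° along meridians, k = cos 45° / cos φ along parallels; h·k = 1.
At 66.5°: h = 0.5639, k = 1.773; principal scales a = 1.773, b = 0.5639.
sin(ω/2) = (a − b)/(a + b) = 1.209/2.337 = 0.5174, so ω = 2 arcsin(0.5174) ≈ 62.3°.

62.3°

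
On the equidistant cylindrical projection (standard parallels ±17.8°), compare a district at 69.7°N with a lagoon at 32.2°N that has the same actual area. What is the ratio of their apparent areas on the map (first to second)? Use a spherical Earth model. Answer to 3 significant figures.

In the equirectangular projection with standard parallel φ₀ = 17.8° (x = Rλ cos φ₀, y = Rφ), meridians are true-scale (h = 1) and the parallel scale is k = cos φ₀ / cos φ.
Areal scale at 69.7°: h·k = 1.000 × 2.744 = 2.744.
Areal scale at 32.2°: h·k = 1.000 × 1.125 = 1.125.
Ratio = 2.744/1.125 ≈ 2.44.

2.44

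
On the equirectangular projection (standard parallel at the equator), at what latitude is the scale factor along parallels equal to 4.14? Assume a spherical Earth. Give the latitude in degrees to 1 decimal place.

76.0°

Plate carrée: h = 1, k = sec φ along parallels.
sec φ = 4.14  ⇒  cos φ = 0.2415  ⇒  φ ≈ 76.0°.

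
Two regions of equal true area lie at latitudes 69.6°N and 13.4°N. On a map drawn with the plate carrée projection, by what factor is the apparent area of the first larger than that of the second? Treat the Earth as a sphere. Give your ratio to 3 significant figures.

In the plate carrée (x = Rλ, y = Rφ), meridians are true-scale (h = 1) and parallels are stretched by k = sec φ.
Areal scale at 69.6°: h·k = 1.000 × 2.869 = 2.869.
Areal scale at 13.4°: h·k = 1.000 × 1.028 = 1.028.
Ratio = 2.869/1.028 ≈ 2.79.

2.79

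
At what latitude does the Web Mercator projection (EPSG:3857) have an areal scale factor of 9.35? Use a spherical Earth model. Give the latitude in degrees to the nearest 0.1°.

Mercator areal scale is sec²φ.
sec²φ = 9.35  ⇒  cos²φ = 0.1070  ⇒  cos φ = 0.3270.
φ = arccos(0.3270) ≈ 70.9°.

70.9°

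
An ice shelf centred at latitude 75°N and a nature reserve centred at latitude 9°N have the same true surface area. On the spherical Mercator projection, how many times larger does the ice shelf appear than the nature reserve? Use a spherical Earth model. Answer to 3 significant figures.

14.6

Mercator is conformal with k = sec φ, so areal scale = k² = sec²φ.
At 75°: sec²(75°) = 1/0.2588² = 14.93.
At 9°: sec²(9°) = 1/0.9877² = 1.025.
Ratio = 14.93/1.025 = cos²(9°)/cos²(75°) ≈ 14.6.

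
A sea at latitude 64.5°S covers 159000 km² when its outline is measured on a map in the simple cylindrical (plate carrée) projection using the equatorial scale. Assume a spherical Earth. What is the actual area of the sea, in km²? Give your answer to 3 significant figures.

68500 km²

For the equirectangular projection with φ₀ = 0 (plate carrée), h = 1 along meridians and k = sec φ along parallels.
Areal scale = h·k = 1 × sec φ; at 64.5°, h = 1.000, k = 2.323, so h·k = 2.323.
True area = apparent / (areal scale) = 159000 / 2.323 ≈ 68500 km².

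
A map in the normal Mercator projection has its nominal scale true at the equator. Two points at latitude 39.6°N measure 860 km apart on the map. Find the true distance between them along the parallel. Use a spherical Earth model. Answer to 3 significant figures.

For Mercator, h = k = sec φ (a conformal cylindrical projection has a single point scale, 1/cos φ).
Along the parallel at 39.6°, map distances are exaggerated by k = sec 39.6° = 1.298.
True distance = 860 / 1.298 = 860 × cos 39.6° ≈ 663 km.

663 km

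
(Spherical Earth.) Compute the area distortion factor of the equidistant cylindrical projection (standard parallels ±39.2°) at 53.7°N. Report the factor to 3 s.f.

In the equirectangular projection with standard parallel φ₀ = 39.2° (x = Rλ cos φ₀, y = Rφ), meridians are true-scale (h = 1) and the parallel scale is k = cos φ₀ / cos φ.
Areal scale = h·k = 1 × cos φ₀ / cos φ; at 53.7°, h = 1.000, k = 1.309, so h·k = 1.309.

1.31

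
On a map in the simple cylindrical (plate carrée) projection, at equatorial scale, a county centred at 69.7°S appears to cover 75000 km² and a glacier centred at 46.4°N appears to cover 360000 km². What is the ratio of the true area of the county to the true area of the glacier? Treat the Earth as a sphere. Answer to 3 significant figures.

0.105

Plate carrée has h = 1 and k = sec φ, giving areal scale sec φ; true area = (apparent area) · cos φ.
True area of county: 75000 × cos(69.7°) = 75000 × 0.3469 = 26020 km².
True area of glacier: 360000 × cos(46.4°) = 360000 × 0.6896 = 248300 km².
Ratio = 26020 / 248300 ≈ 0.105.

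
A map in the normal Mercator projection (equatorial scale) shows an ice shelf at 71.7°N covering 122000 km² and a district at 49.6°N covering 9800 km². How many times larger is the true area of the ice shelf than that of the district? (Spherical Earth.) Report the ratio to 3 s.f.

Since Mercator area scale is 1/cos²φ, the true area equals the apparent area multiplied by cos²φ.
True area of ice shelf: 122000 × cos²(71.7°) = 122000 × 0.09859 = 12030 km².
True area of district: 9800 × cos²(49.6°) = 9800 × 0.4201 = 4117 km².
Ratio = 12030 / 4117 ≈ 2.92.

2.92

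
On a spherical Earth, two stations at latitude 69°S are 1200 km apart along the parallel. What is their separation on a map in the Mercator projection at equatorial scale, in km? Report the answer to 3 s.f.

The Mercator projection is conformal; its linear scale factor is the same in every direction and equals sec φ = 1/cos φ.
Along the parallel, k = sec 69° = 1/0.3584 = 2.790.
Map distance = 1200 × 2.790 ≈ 3350 km.

3350 km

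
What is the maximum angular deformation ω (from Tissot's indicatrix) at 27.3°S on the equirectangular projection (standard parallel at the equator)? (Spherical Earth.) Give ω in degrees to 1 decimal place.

For the equirectangular projection with φ₀ = 0 (plate carrée), h = 1 along meridians and k = sec φ along parallels.
At 27.3°: h = 1.000, k = 1.125; principal scales a = 1.125, b = 1.000.
sin(ω/2) = (a − b)/(a + b) = 0.1253/2.125 = 0.05898, so ω = 2 arcsin(0.05898) ≈ 6.8°.

6.8°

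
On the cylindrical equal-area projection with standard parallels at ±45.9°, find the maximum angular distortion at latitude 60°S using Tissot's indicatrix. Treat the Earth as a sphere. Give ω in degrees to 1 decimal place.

A cylindrical equal-area projection with standard parallel φ₀ has meridian scale h = cos φ / cos φ₀ and parallel scale k = cos φ₀ / cos φ (so areas are preserved, h·k = 1).
At 60°: h = 0.7185, k = 1.392; principal scales a = 1.392, b = 0.7185.
sin(ω/2) = (a − b)/(a + b) = 0.6733/2.110 = 0.3191, so ω = 2 arcsin(0.3191) ≈ 37.2°.

37.2°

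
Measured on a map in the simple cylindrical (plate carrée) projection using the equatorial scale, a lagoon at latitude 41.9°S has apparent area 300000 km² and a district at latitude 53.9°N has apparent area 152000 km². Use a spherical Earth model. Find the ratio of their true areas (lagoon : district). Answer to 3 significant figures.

Plate carrée has h = 1 and k = sec φ, giving areal scale sec φ; true area = (apparent area) · cos φ.
True area of lagoon: 300000 × cos(41.9°) = 300000 × 0.7443 = 223300 km².
True area of district: 152000 × cos(53.9°) = 152000 × 0.5892 = 89560 km².
Ratio = 223300 / 89560 ≈ 2.49.

2.49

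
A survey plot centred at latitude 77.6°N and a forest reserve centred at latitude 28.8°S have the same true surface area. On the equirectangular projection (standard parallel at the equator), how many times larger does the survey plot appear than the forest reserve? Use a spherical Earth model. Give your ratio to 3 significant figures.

4.08

For the equirectangular projection with φ₀ = 0 (plate carrée), h = 1 along meridians and k = sec φ along parallels.
Areal scale at 77.6°: h·k = 1.000 × 4.657 = 4.657.
Areal scale at 28.8°: h·k = 1.000 × 1.141 = 1.141.
Ratio = 4.657/1.141 ≈ 4.08.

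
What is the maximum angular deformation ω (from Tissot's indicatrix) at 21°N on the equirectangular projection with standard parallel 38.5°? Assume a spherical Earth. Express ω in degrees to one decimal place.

With standard parallel φ₀ = 38.5°, the equirectangular projection gives x = Rλ cos φ₀, y = Rφ, so h = 1 and k = cos 38.5° / cos φ.
At 21°: h = 1.000, k = 0.8383; principal scales a = 1.000, b = 0.8383.
sin(ω/2) = (a − b)/(a + b) = 0.1617/1.838 = 0.08797, so ω = 2 arcsin(0.08797) ≈ 10.1°.

10.1°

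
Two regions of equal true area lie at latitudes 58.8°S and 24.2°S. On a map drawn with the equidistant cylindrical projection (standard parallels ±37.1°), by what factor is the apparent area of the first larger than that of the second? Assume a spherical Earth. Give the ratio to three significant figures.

1.76

With standard parallel φ₀ = 37.1°, the equirectangular projection gives x = Rλ cos φ₀, y = Rφ, so h = 1 and k = cos 37.1° / cos φ.
Areal scale at 58.8°: h·k = 1.000 × 1.540 = 1.540.
Areal scale at 24.2°: h·k = 1.000 × 0.8744 = 0.8744.
Ratio = 1.540/0.8744 ≈ 1.76.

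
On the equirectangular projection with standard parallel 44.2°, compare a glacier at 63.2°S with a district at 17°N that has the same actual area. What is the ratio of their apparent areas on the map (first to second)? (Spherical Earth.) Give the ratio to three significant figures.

In the equirectangular projection with standard parallel φ₀ = 44.2° (x = Rλ cos φ₀, y = Rφ), meridians are true-scale (h = 1) and the parallel scale is k = cos φ₀ / cos φ.
Areal scale at 63.2°: h·k = 1.000 × 1.590 = 1.590.
Areal scale at 17°: h·k = 1.000 × 0.7497 = 0.7497.
Ratio = 1.590/0.7497 ≈ 2.12.

2.12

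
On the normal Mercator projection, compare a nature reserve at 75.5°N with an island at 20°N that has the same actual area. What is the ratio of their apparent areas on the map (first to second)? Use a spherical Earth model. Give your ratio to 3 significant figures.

14.1

Mercator areal scale is sec²φ.
At 75.5°: sec²(75.5°) = 1/0.2504² = 15.95.
At 20°: sec²(20°) = 1/0.9397² = 1.132.
Ratio = 15.95/1.132 = cos²(20°)/cos²(75.5°) ≈ 14.1.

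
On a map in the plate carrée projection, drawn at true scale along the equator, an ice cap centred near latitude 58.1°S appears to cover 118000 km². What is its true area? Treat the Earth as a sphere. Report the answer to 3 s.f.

62400 km²

In the plate carrée (x = Rλ, y = Rφ), meridians are true-scale (h = 1) and parallels are stretched by k = sec φ.
Areal scale = h·k = 1 × sec φ; at 58.1°, h = 1.000, k = 1.892, so h·k = 1.892.
True area = apparent / (areal scale) = 118000 / 1.892 ≈ 62400 km².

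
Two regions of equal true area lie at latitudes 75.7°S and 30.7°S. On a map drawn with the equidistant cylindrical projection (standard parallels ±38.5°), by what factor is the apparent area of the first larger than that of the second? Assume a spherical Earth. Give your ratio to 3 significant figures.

3.48

The equidistant cylindrical projection with φ₀ = 38.5° has h = 1 (meridians true) and k = cos φ₀ / cos φ along parallels.
Areal scale at 75.7°: h·k = 1.000 × 3.168 = 3.168.
Areal scale at 30.7°: h·k = 1.000 × 0.9102 = 0.9102.
Ratio = 3.168/0.9102 ≈ 3.48.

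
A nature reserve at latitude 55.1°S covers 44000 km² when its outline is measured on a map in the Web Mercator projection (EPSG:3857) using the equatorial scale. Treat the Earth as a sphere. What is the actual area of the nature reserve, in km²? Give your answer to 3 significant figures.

For Mercator, h = k = sec φ (a conformal cylindrical projection has a single point scale, 1/cos φ).
Areal scale = k² = sec²φ = 1/cos²(55.1°) = 1/0.5721² = 3.055.
True area = apparent / (areal scale) = 44000 / 3.055 ≈ 14400 km².

14400 km²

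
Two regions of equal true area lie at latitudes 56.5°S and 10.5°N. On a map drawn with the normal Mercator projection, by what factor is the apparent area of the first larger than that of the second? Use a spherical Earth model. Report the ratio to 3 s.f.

3.17

Mercator areal scale is sec²φ.
At 56.5°: sec²(56.5°) = 1/0.5519² = 3.283.
At 10.5°: sec²(10.5°) = 1/0.9833² = 1.034.
Ratio = 3.283/1.034 = cos²(10.5°)/cos²(56.5°) ≈ 3.17.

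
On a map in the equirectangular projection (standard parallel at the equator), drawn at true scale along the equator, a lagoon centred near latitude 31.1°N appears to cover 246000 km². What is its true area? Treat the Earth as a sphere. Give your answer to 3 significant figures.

For the equirectangular projection with φ₀ = 0 (plate carrée), h = 1 along meridians and k = sec φ along parallels.
Areal scale = h·k = 1 × sec φ; at 31.1°, h = 1.000, k = 1.168, so h·k = 1.168.
True area = apparent / (areal scale) = 246000 / 1.168 ≈ 211000 km².

211000 km²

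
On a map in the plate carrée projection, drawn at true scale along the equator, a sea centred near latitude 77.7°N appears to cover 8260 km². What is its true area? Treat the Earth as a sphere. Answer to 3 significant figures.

1760 km²

Plate carrée maps x = Rλ, y = Rφ. The meridian scale is h = 1 and the parallel scale is k = 1/cos φ = sec φ.
Areal scale = h·k = 1 × sec φ; at 77.7°, h = 1.000, k = 4.694, so h·k = 4.694.
True area = apparent / (areal scale) = 8260 / 4.694 ≈ 1760 km².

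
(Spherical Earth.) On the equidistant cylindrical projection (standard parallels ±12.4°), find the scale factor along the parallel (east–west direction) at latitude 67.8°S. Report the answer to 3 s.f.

With standard parallel φ₀ = 12.4°, the equirectangular projection gives x = Rλ cos φ₀, y = Rφ, so h = 1 and k = cos 12.4° / cos φ.
k = cos 12.4° / cos 67.8° = 0.9767/0.3778 = 2.585.

2.58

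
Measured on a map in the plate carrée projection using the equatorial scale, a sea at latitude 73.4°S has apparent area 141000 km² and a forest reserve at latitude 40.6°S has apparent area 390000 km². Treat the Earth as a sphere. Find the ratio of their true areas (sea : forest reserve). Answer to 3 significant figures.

0.136

On the plate carrée, areal scale = h·k = 1 × sec φ, so true area = apparent × cos φ.
True area of sea: 141000 × cos(73.4°) = 141000 × 0.2857 = 40280 km².
True area of forest reserve: 390000 × cos(40.6°) = 390000 × 0.7593 = 296100 km².
Ratio = 40280 / 296100 ≈ 0.136.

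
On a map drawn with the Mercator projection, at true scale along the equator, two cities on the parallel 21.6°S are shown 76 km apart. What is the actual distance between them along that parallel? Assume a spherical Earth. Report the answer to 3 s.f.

70.7 km

Mercator is conformal, so the point scale is isotropic: h = k = sec φ = 1/cos φ.
Along the parallel at 21.6°, map distances are exaggerated by k = sec 21.6° = 1.076.
True distance = 76 / 1.076 = 76 × cos 21.6° ≈ 70.7 km.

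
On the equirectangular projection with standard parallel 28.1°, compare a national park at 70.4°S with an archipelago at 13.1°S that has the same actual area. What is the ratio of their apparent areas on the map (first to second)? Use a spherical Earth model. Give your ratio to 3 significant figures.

With standard parallel φ₀ = 28.1°, the equirectangular projection gives x = Rλ cos φ₀, y = Rφ, so h = 1 and k = cos 28.1° / cos φ.
Areal scale at 70.4°: h·k = 1.000 × 2.630 = 2.630.
Areal scale at 13.1°: h·k = 1.000 × 0.9057 = 0.9057.
Ratio = 2.630/0.9057 ≈ 2.90.

2.90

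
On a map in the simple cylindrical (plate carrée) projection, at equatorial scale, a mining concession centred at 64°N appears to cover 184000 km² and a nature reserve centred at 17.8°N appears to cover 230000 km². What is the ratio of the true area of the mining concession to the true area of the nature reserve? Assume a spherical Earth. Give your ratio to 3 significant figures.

Plate carrée has h = 1 and k = sec φ, giving areal scale sec φ; true area = (apparent area) · cos φ.
True area of mining concession: 184000 × cos(64°) = 184000 × 0.4384 = 80660 km².
True area of nature reserve: 230000 × cos(17.8°) = 230000 × 0.9521 = 219000 km².
Ratio = 80660 / 219000 ≈ 0.368.

0.368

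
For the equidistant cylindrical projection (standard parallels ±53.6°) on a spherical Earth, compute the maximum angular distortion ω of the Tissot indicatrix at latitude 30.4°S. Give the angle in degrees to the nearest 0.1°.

The equidistant cylindrical projection with φ₀ = 53.6° has h = 1 (meridians true) and k = cos φ₀ / cos φ along parallels.
At 30.4°: h = 1.000, k = 0.6880; principal scales a = 1.000, b = 0.6880.
sin(ω/2) = (a − b)/(a + b) = 0.3120/1.688 = 0.1848, so ω = 2 arcsin(0.1848) ≈ 21.3°.

21.3°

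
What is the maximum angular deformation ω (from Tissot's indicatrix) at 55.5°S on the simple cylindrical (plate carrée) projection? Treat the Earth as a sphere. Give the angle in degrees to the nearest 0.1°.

For the equirectangular projection with φ₀ = 0 (plate carrée), h = 1 along meridians and k = sec φ along parallels.
At 55.5°: h = 1.000, k = 1.766; principal scales a = 1.766, b = 1.000.
sin(ω/2) = (a − b)/(a + b) = 0.7655/2.766 = 0.2768, so ω = 2 arcsin(0.2768) ≈ 32.1°.

32.1°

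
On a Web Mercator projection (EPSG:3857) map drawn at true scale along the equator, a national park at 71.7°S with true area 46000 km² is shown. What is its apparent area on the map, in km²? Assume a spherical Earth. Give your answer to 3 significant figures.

Mercator is conformal, so the point scale is isotropic: h = k = sec φ = 1/cos φ.
Areal scale = k² = sec²φ = 1/cos²(71.7°) = 1/0.3140² = 10.14.
Apparent area = 46000 × 10.14 ≈ 467000 km².

467000 km²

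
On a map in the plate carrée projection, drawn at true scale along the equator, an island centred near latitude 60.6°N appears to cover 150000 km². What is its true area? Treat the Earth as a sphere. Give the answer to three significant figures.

73600 km²

Plate carrée maps x = Rλ, y = Rφ. The meridian scale is h = 1 and the parallel scale is k = 1/cos φ = sec φ.
Areal scale = h·k = 1 × sec φ; at 60.6°, h = 1.000, k = 2.037, so h·k = 2.037.
True area = apparent / (areal scale) = 150000 / 2.037 ≈ 73600 km².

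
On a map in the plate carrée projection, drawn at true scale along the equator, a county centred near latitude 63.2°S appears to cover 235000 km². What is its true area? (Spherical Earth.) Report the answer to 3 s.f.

106000 km²

Plate carrée maps x = Rλ, y = Rφ. The meridian scale is h = 1 and the parallel scale is k = 1/cos φ = sec φ.
Areal scale = h·k = 1 × sec φ; at 63.2°, h = 1.000, k = 2.218, so h·k = 2.218.
True area = apparent / (areal scale) = 235000 / 2.218 ≈ 106000 km².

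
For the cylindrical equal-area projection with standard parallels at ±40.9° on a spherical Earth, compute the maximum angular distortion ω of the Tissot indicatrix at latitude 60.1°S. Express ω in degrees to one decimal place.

46.4°

Cylindrical equal-area (φ₀ = 40.9°): h = cos φ / cos 40.9° along meridians, k = cos 40.9° / cos φ along parallels; h·k = 1.
At 60.1°: h = 0.6595, k = 1.516; principal scales a = 1.516, b = 0.6595.
sin(ω/2) = (a − b)/(a + b) = 0.8568/2.176 = 0.3938, so ω = 2 arcsin(0.3938) ≈ 46.4°.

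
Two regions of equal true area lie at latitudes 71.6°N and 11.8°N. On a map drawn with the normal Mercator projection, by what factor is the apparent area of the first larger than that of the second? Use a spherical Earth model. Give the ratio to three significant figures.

9.62

Mercator is conformal with k = sec φ, so areal scale = k² = sec²φ.
At 71.6°: sec²(71.6°) = 1/0.3156² = 10.04.
At 11.8°: sec²(11.8°) = 1/0.9789² = 1.044.
Ratio = 10.04/1.044 = cos²(11.8°)/cos²(71.6°) ≈ 9.62.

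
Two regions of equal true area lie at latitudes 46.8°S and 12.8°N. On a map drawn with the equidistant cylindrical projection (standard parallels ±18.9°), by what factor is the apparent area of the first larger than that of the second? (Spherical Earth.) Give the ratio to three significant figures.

With standard parallel φ₀ = 18.9°, the equirectangular projection gives x = Rλ cos φ₀, y = Rφ, so h = 1 and k = cos 18.9° / cos φ.
Areal scale at 46.8°: h·k = 1.000 × 1.382 = 1.382.
Areal scale at 12.8°: h·k = 1.000 × 0.9702 = 0.9702.
Ratio = 1.382/0.9702 ≈ 1.42.

1.42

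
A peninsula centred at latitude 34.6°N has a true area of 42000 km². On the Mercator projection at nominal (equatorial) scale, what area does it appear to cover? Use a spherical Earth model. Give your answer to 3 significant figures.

For Mercator, h = k = sec φ (a conformal cylindrical projection has a single point scale, 1/cos φ).
Areal scale = k² = sec²φ = 1/cos²(34.6°) = 1/0.8231² = 1.476.
Apparent area = 42000 × 1.476 ≈ 62000 km².

62000 km²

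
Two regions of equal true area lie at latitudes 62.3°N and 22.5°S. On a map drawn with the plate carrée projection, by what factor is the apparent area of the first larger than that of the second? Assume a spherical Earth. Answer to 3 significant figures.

1.99

For the equirectangular projection with φ₀ = 0 (plate carrée), h = 1 along meridians and k = sec φ along parallels.
Areal scale at 62.3°: h·k = 1.000 × 2.151 = 2.151.
Areal scale at 22.5°: h·k = 1.000 × 1.082 = 1.082.
Ratio = 2.151/1.082 ≈ 1.99.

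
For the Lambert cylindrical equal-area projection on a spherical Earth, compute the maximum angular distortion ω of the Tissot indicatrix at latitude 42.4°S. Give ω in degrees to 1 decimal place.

The Lambert cylindrical equal-area projection is the cylindrical equal-area projection with its standard parallel at the equator (φ₀ = 0). For cylindrical equal-area with standard parallel φ₀, h = cos φ / cos φ₀ and k = cos φ₀ / cos φ, so h·k = 1.
At 42.4°: h = 0.7385, k = 1.354; principal scales a = 1.354, b = 0.7385.
sin(ω/2) = (a − b)/(a + b) = 0.6157/2.093 = 0.2942, so ω = 2 arcsin(0.2942) ≈ 34.2°.

34.2°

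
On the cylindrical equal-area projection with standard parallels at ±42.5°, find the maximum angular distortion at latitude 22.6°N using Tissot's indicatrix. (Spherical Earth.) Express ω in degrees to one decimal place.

25.6°

Cylindrical equal-area (φ₀ = 42.5°): h = cos φ / cos 42.5° along meridians, k = cos 42.5° / cos φ along parallels; h·k = 1.
At 22.6°: h = 1.252, k = 0.7986; principal scales a = 1.252, b = 0.7986.
sin(ω/2) = (a − b)/(a + b) = 0.4536/2.051 = 0.2212, so ω = 2 arcsin(0.2212) ≈ 25.6°.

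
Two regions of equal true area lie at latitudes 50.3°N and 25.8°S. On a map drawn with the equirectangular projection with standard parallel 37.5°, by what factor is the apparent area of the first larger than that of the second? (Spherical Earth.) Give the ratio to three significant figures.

With standard parallel φ₀ = 37.5°, the equirectangular projection gives x = Rλ cos φ₀, y = Rφ, so h = 1 and k = cos 37.5° / cos φ.
Areal scale at 50.3°: h·k = 1.000 × 1.242 = 1.242.
Areal scale at 25.8°: h·k = 1.000 × 0.8812 = 0.8812.
Ratio = 1.242/0.8812 ≈ 1.41.

1.41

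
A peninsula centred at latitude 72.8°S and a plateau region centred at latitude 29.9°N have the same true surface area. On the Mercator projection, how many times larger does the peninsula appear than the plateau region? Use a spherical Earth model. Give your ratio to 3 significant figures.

8.59

Mercator areal scale is sec²φ.
At 72.8°: sec²(72.8°) = 1/0.2957² = 11.44.
At 29.9°: sec²(29.9°) = 1/0.8669² = 1.331.
Ratio = 11.44/1.331 = cos²(29.9°)/cos²(72.8°) ≈ 8.59.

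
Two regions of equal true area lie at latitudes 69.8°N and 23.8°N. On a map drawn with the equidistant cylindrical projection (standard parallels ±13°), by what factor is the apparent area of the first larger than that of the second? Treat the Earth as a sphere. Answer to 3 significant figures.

2.65

The equidistant cylindrical projection with φ₀ = 13° has h = 1 (meridians true) and k = cos φ₀ / cos φ along parallels.
Areal scale at 69.8°: h·k = 1.000 × 2.822 = 2.822.
Areal scale at 23.8°: h·k = 1.000 × 1.065 = 1.065.
Ratio = 2.822/1.065 ≈ 2.65.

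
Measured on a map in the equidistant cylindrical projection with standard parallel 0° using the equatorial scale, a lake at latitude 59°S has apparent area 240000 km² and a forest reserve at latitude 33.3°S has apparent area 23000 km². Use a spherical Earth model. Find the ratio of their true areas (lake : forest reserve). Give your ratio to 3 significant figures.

6.43

On the plate carrée, areal scale = h·k = 1 × sec φ, so true area = apparent × cos φ.
True area of lake: 240000 × cos(59°) = 240000 × 0.5150 = 123600 km².
True area of forest reserve: 23000 × cos(33.3°) = 23000 × 0.8358 = 19220 km².
Ratio = 123600 / 19220 ≈ 6.43.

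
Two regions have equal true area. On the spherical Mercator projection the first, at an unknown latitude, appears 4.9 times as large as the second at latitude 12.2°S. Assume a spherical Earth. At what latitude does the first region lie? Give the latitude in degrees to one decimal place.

Mercator areal scale is sec²φ, so apparent-area ratio = sec²φ₁ / sec²φ₂ = cos²φ₂ / cos²φ₁.
cos²φ₂ / cos²φ₁ = 4.9  ⇒  cos φ₁ = cos 12.2° / √4.9 = 0.9774/2.214 = 0.4416.
φ₁ = arccos(0.4416) ≈ 63.8°.

63.8°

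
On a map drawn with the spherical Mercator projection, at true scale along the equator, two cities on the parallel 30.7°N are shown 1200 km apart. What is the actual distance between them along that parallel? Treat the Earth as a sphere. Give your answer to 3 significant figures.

1030 km

Mercator is conformal, so the point scale is isotropic: h = k = sec φ = 1/cos φ.
Along the parallel at 30.7°, map distances are exaggerated by k = sec 30.7° = 1.163.
True distance = 1200 / 1.163 = 1200 × cos 30.7° ≈ 1030 km.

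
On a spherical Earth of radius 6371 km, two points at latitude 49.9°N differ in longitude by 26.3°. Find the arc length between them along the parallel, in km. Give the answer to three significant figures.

Arc length along a parallel = R cos φ · Δλ (with Δλ in radians).
= 6371 × cos 49.9° × (26.3° × π/180) = 6371 × 0.6441 × 0.4590 ≈ 1880 km.

1880 km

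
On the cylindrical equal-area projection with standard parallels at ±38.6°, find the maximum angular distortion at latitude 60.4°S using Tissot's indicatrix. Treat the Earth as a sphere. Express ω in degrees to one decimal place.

50.8°

A cylindrical equal-area projection with standard parallel φ₀ has meridian scale h = cos φ / cos φ₀ and parallel scale k = cos φ₀ / cos φ (so areas are preserved, h·k = 1).
At 60.4°: h = 0.6320, k = 1.582; principal scales a = 1.582, b = 0.6320.
sin(ω/2) = (a − b)/(a + b) = 0.9502/2.214 = 0.4291, so ω = 2 arcsin(0.4291) ≈ 50.8°.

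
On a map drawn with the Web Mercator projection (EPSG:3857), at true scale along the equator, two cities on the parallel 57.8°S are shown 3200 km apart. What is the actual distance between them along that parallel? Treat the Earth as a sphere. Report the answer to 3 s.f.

Mercator is conformal, so the point scale is isotropic: h = k = sec φ = 1/cos φ.
Along the parallel at 57.8°, map distances are exaggerated by k = sec 57.8° = 1.877.
True distance = 3200 / 1.877 = 3200 × cos 57.8° ≈ 1710 km.

1710 km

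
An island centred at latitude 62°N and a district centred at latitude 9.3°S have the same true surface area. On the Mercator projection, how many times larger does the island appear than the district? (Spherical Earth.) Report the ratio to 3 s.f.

On Mercator, area is exaggerated by sec²φ = 1/cos²φ.
At 62°: sec²(62°) = 1/0.4695² = 4.537.
At 9.3°: sec²(9.3°) = 1/0.9869² = 1.027.
Ratio = 4.537/1.027 = cos²(9.3°)/cos²(62°) ≈ 4.42.

4.42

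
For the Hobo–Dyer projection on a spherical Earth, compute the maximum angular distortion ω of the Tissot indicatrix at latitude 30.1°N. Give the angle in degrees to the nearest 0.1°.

9.9°

The Hobo–Dyer projection is cylindrical equal-area with φ₀ = 37.5°. A cylindrical equal-area projection with standard parallel φ₀ has meridian scale h = cos φ / cos φ₀ and parallel scale k = cos φ₀ / cos φ (so areas are preserved, h·k = 1).
At 30.1°: h = 1.090, k = 0.9170; principal scales a = 1.090, b = 0.9170.
sin(ω/2) = (a − b)/(a + b) = 0.1735/2.008 = 0.08642, so ω = 2 arcsin(0.08642) ≈ 9.9°.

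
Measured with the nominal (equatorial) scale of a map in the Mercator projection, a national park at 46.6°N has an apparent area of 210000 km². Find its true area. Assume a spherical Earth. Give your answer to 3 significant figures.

99100 km²

For Mercator, h = k = sec φ (a conformal cylindrical projection has a single point scale, 1/cos φ).
Areal scale = k² = sec²φ = 1/cos²(46.6°) = 1/0.6871² = 2.118.
True area = apparent / (areal scale) = 210000 / 2.118 ≈ 99100 km².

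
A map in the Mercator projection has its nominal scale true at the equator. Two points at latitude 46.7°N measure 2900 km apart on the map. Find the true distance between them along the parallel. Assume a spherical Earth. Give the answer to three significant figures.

Mercator is conformal, so the point scale is isotropic: h = k = sec φ = 1/cos φ.
Along the parallel at 46.7°, map distances are exaggerated by k = sec 46.7° = 1.458.
True distance = 2900 / 1.458 = 2900 × cos 46.7° ≈ 1990 km.

1990 km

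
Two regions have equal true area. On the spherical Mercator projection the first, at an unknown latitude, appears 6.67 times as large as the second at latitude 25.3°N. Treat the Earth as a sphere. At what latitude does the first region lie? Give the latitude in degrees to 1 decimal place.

On Mercator, (apparent₁)/(apparent₂) = sec²φ₁ / sec²φ₂ when true areas are equal.
cos²φ₂ / cos²φ₁ = 6.67  ⇒  cos φ₁ = cos 25.3° / √6.67 = 0.9041/2.583 = 0.3501.
φ₁ = arccos(0.3501) ≈ 69.5°.

69.5°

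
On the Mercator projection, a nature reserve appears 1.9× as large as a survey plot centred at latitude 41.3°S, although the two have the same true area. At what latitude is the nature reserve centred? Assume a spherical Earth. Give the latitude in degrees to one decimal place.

On Mercator, (apparent₁)/(apparent₂) = sec²φ₁ / sec²φ₂ when true areas are equal.
cos²φ₂ / cos²φ₁ = 1.9  ⇒  cos φ₁ = cos 41.3° / √1.9 = 0.7513/1.378 = 0.5450.
φ₁ = arccos(0.5450) ≈ 57.0°.

57.0°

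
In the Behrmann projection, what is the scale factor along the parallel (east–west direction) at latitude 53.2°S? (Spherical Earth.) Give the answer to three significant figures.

Behrmann is a cylindrical equal-area projection with standard parallels at ±30°. Cylindrical equal-area (φ₀ = 30°): h = cos φ / cos 30° along meridians, k = cos 30° / cos φ along parallels; h·k = 1.
k = cos 30° / cos 53.2° = 0.8660/0.5990 = 1.446.

1.45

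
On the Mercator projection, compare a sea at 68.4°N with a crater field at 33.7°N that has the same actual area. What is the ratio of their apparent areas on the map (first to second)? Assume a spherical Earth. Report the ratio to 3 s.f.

5.11

Mercator areal scale is sec²φ.
At 68.4°: sec²(68.4°) = 1/0.3681² = 7.379.
At 33.7°: sec²(33.7°) = 1/0.8320² = 1.445.
Ratio = 7.379/1.445 = cos²(33.7°)/cos²(68.4°) ≈ 5.11.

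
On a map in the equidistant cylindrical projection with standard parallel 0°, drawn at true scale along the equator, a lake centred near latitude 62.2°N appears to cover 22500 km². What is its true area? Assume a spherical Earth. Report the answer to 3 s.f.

10500 km²

Plate carrée maps x = Rλ, y = Rφ. The meridian scale is h = 1 and the parallel scale is k = 1/cos φ = sec φ.
Areal scale = h·k = 1 × sec φ; at 62.2°, h = 1.000, k = 2.144, so h·k = 2.144.
True area = apparent / (areal scale) = 22500 / 2.144 ≈ 10500 km².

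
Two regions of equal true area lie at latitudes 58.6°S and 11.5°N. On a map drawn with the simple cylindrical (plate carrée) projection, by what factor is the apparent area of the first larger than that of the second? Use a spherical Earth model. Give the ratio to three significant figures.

1.88

In the plate carrée (x = Rλ, y = Rφ), meridians are true-scale (h = 1) and parallels are stretched by k = sec φ.
Areal scale at 58.6°: h·k = 1.000 × 1.919 = 1.919.
Areal scale at 11.5°: h·k = 1.000 × 1.020 = 1.020.
Ratio = 1.919/1.020 ≈ 1.88.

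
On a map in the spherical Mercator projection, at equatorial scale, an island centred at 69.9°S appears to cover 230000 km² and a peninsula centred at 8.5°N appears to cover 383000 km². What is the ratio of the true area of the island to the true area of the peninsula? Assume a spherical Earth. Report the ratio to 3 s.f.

Mercator's areal exaggeration is sec²φ; hence true area = (apparent area) · cos²φ.
True area of island: 230000 × cos²(69.9°) = 230000 × 0.1181 = 27160 km².
True area of peninsula: 383000 × cos²(8.5°) = 383000 × 0.9782 = 374600 km².
Ratio = 27160 / 374600 ≈ 0.0725.

0.0725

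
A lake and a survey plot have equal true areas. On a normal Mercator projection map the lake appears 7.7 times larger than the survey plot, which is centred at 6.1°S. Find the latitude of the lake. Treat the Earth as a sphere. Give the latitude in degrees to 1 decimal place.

Mercator areal scale is sec²φ, so apparent-area ratio = sec²φ₁ / sec²φ₂ = cos²φ₂ / cos²φ₁.
cos²φ₂ / cos²φ₁ = 7.7  ⇒  cos φ₁ = cos 6.1° / √7.7 = 0.9943/2.775 = 0.3583.
φ₁ = arccos(0.3583) ≈ 69.0°.

69.0°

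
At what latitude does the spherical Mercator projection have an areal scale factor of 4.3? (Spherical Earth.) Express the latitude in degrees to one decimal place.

Mercator areal scale is sec²φ.
sec²φ = 4.3  ⇒  cos²φ = 0.2326  ⇒  cos φ = 0.4822.
φ = arccos(0.4822) ≈ 61.2°.

61.2°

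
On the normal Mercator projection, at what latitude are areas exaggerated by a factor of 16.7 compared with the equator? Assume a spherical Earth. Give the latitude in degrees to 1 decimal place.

75.8°

Mercator areal scale is sec²φ.
sec²φ = 16.7  ⇒  cos²φ = 0.05988  ⇒  cos φ = 0.2447.
φ = arccos(0.2447) ≈ 75.8°.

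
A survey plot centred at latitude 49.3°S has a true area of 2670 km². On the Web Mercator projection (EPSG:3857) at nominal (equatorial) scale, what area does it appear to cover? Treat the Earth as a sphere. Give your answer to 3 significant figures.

The Mercator projection is conformal; its linear scale factor is the same in every direction and equals sec φ = 1/cos φ.
Areal scale = k² = sec²φ = 1/cos²(49.3°) = 1/0.6521² = 2.352.
Apparent area = 2670 × 2.352 ≈ 6280 km².

6280 km²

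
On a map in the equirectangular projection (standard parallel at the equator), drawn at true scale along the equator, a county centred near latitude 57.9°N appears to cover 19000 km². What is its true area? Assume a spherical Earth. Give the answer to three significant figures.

10100 km²

For the equirectangular projection with φ₀ = 0 (plate carrée), h = 1 along meridians and k = sec φ along parallels.
Areal scale = h·k = 1 × sec φ; at 57.9°, h = 1.000, k = 1.882, so h·k = 1.882.
True area = apparent / (areal scale) = 19000 / 1.882 ≈ 10100 km².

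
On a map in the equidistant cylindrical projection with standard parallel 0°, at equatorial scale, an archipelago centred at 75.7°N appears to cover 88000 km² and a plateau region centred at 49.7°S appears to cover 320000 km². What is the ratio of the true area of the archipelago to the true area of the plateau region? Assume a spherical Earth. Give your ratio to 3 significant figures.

0.105

Plate carrée has h = 1 and k = sec φ, giving areal scale sec φ; true area = (apparent area) · cos φ.
True area of archipelago: 88000 × cos(75.7°) = 88000 × 0.2470 = 21740 km².
True area of plateau region: 320000 × cos(49.7°) = 320000 × 0.6468 = 207000 km².
Ratio = 21740 / 207000 ≈ 0.105.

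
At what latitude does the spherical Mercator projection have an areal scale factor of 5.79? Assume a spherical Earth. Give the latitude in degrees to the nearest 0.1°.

65.4°

Mercator areal scale is sec²φ.
sec²φ = 5.79  ⇒  cos²φ = 0.1727  ⇒  cos φ = 0.4156.
φ = arccos(0.4156) ≈ 65.4°.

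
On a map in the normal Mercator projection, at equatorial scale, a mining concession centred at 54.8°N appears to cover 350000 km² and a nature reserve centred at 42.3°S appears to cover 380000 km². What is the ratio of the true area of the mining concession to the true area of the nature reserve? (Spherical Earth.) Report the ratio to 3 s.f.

On Mercator the areal scale is sec²φ, so true area = apparent × cos²φ.
True area of mining concession: 350000 × cos²(54.8°) = 350000 × 0.3323 = 116300 km².
True area of nature reserve: 380000 × cos²(42.3°) = 380000 × 0.5471 = 207900 km².
Ratio = 116300 / 207900 ≈ 0.559.

0.559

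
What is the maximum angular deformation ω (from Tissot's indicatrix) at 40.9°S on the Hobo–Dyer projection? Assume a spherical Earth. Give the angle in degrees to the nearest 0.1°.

The Hobo–Dyer projection is cylindrical equal-area with φ₀ = 37.5°. For cylindrical equal-area with standard parallel φ₀, h = cos φ / cos φ₀ and k = cos φ₀ / cos φ, so h·k = 1.
At 40.9°: h = 0.9527, k = 1.050; principal scales a = 1.050, b = 0.9527.
sin(ω/2) = (a − b)/(a + b) = 0.09688/2.002 = 0.04838, so ω = 2 arcsin(0.04838) ≈ 5.5°.

5.5°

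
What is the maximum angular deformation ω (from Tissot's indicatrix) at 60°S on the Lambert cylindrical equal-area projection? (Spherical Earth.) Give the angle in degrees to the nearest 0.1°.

The Lambert cylindrical equal-area projection is the cylindrical equal-area projection with its standard parallel at the equator (φ₀ = 0). Cylindrical equal-area (φ₀ = 0°): h = cos φ / cos 0° along meridians, k = cos 0° / cos φ along parallels; h·k = 1.
At 60°: h = 0.5000, k = 2.000; principal scales a = 2.000, b = 0.5000.
sin(ω/2) = (a − b)/(a + b) = 1.500/2.500 = 0.6000, so ω = 2 arcsin(0.6000) ≈ 73.7°.

73.7°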